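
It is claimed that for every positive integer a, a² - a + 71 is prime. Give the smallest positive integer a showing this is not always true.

A counterexample is any positive integer a such that a² - a + 71 is not prime; we check each in order.
a = 1: a² - a + 71 = 71, prime.
a = 2: a² - a + 71 = 73, prime.
a = 3: a² - a + 71 = 77 = 7 × 11, composite.
Hence a = 3 is a counterexample.

a = 3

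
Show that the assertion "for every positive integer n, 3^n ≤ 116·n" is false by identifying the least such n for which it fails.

A counterexample is any positive integer n such that 3^n > 116·n; we check each in order.
The first 5 eligible values, up to n = 5, all satisfy the conclusion.
n = 6: 3^n = 729 and 116·n = 696, so 729 > 696.

n = 6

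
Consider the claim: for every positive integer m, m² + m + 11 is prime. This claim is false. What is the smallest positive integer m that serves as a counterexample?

We need the least positive integer m for which m² + m + 11 is not prime.
The first 9 eligible values, up to m = 9, all satisfy the conclusion.
m = 10: m² + m + 11 = 121 = 11 × 11, composite.
Hence m = 10 is a counterexample.

m = 10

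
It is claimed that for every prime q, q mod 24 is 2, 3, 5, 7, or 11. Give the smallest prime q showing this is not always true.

q = 13

Check each prime q in order until the claim fails.
q = 2: 2 mod 24 = 2.
q = 3: 3 mod 24 = 3.
q = 5: 5 mod 24 = 5.
q = 7: 7 mod 24 = 7.
q = 11: 11 mod 24 = 11.
q = 13: 13 mod 24 = 13 — not in {2, 3, 5, 7, 11}.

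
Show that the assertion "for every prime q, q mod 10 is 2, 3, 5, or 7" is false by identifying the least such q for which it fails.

q = 11

Check each prime q in order until the claim fails.
q = 2: 2 mod 10 = 2.
q = 3: 3 mod 10 = 3.
q = 5: 5 mod 10 = 5.
q = 7: 7 mod 10 = 7.
q = 11: 11 mod 10 = 1 — not in {2, 3, 5, 7}.
Thus q = 11 disproves the claim, and no smaller q works.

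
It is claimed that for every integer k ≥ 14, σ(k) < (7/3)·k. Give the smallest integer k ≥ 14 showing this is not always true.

k = 24

For k = 14, 15, 16, 17, 18, 19, 20, 21, 22, 23 the conclusion holds.
k = 24: σ(24) = 60; 60 ≥ 56.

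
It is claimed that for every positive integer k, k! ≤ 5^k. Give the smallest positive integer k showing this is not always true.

k = 12

Check each positive integer k in order until k! > 5^k.
The first 11 eligible values, up to k = 11, all satisfy the conclusion.
k = 12: k! = 479001600 and 5^k = 244140625, so 479001600 > 244140625.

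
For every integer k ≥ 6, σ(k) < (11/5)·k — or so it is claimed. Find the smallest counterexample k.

We need the least integer k ≥ 6 for which the claim fails.
The first 6 eligible values, up to k = 11, all satisfy the conclusion.
k = 12: σ(12) = 28; 28 ≥ 132/5.

k = 12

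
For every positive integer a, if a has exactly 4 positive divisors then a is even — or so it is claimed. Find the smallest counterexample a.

a = 15

A counterexample is any positive integer a such that a has exactly 4 positive divisors but a is odd; we check each in order.
For a = 6, 8, 10, 14 the conclusion holds.
a = 15: divisors of 15: 1, 3, 5, 15; 15 is odd.
So a = 15 is the smallest counterexample.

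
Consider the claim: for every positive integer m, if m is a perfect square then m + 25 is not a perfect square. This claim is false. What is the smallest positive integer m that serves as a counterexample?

For m = 1, 4, 9, 16, …, 81, 100, 121 the conclusion holds.
m = 144: 144 = 12² and 144 + 25 = 169 = 13².
Hence m = 144 is a counterexample.

m = 144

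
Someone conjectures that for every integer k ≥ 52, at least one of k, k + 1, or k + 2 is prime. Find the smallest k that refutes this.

k = 52: 53 is prime.
k = 53: 53 is prime.
k = 54: 54 = 2 × 27; 55 = 5 × 11; 56 = 2 × 28 — all composite.
So k = 54 is the smallest counterexample.

k = 54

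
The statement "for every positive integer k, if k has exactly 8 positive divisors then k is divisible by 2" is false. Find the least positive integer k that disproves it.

k = 105

Check each positive integer k in order until k has exactly 8 positive divisors but k is not divisible by 2.
For k = 24, 30, 40, 42, …, 88, 102, 104 the conclusion holds.
k = 105: τ(105) = 8; 105 mod 2 = 1.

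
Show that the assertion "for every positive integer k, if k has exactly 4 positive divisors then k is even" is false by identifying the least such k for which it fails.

We need the least positive integer k for which k has exactly 4 positive divisors but k is odd.
The first 4 eligible values, up to k = 14, all satisfy the conclusion.
k = 15: divisors of 15: 1, 3, 5, 15; 15 is odd.

k = 15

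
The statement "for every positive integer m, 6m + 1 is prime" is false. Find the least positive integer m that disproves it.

m = 4

A counterexample is any positive integer m such that 6m + 1 is not prime; we check each in order.
For m = 1, 2, 3 the conclusion holds.
m = 4: 6m + 1 = 25 = 5 × 5, composite.
Thus m = 4 disproves the claim, and no smaller m works.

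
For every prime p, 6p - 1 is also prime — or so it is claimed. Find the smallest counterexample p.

p = 2: 6p - 1 = 11, prime.
p = 3: 6p - 1 = 17, prime.
p = 5: 6p - 1 = 29, prime.
p = 7: 6p - 1 = 41, prime.
p = 11: 6p - 1 = 65 = 5 × 13, not prime.
Thus p = 11 disproves the claim, and no smaller p works.

p = 11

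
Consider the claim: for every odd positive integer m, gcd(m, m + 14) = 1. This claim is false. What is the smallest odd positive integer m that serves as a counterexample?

m = 1: gcd(1, 15) = 1.
m = 3: gcd(3, 17) = 1.
m = 5: gcd(5, 19) = 1.
m = 7: gcd(7, 21) = 7.
Thus m = 7 disproves the claim, and no smaller m works.

m = 7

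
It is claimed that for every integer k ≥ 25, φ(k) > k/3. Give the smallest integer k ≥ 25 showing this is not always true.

We need the least integer k ≥ 25 for which the claim fails.
For k = 25, 26, 27, 28, 29 the conclusion holds.
k = 30: φ(30) = 8 and 30/3 = 10, so φ(30) ≤ 30/3.

k = 30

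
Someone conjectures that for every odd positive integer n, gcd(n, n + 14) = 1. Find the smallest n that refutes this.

n = 7

Check each odd positive integer n in order until gcd(n, n + 14) > 1.
n = 1: gcd(1, 15) = 1.
n = 3: gcd(3, 17) = 1.
n = 5: gcd(5, 19) = 1.
n = 7: gcd(7, 21) = 7.
Thus n = 7 disproves the claim, and no smaller n works.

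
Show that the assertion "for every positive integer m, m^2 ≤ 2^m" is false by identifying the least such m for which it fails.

m = 3

For m = 1, 2 the conclusion holds.
m = 3: m^2 = 9 and 2^m = 8, so 9 > 8.
Thus m = 3 disproves the claim, and no smaller m works.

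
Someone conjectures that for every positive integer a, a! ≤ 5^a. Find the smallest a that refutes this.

a = 12

A counterexample is any positive integer a such that a! > 5^a; we check each in order.
For a = 1, 2, 3, 4, …, 9, 10, 11 the conclusion holds.
a = 12: a! = 479001600 and 5^a = 244140625, so 479001600 > 244140625.
So a = 12 is the smallest counterexample.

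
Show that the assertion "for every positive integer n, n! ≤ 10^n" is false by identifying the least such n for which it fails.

n = 25

For n = 1, 2, 3, 4, …, 22, 23, 24 the conclusion holds.
n = 25: n! = 15511210043330985984000000 and 10^n = 10000000000000000000000000, so 15511210043330985984000000 > 10000000000000000000000000.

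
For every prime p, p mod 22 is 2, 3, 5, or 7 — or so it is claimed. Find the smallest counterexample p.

p = 11

Check each prime p in order until the claim fails.
For p = 2, 3, 5, 7 the conclusion holds.
p = 11: 11 mod 22 = 11 — not in {2, 3, 5, 7}.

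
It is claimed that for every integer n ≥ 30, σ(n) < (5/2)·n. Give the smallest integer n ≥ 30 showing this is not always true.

n = 36

Check each integer n ≥ 30 in order until the claim fails.
n = 30: σ(30) = 72; 72 < 75.
n = 31: σ(31) = 32; 32 < 155/2.
n = 32: σ(32) = 63; 63 < 80.
n = 33: σ(33) = 48; 48 < 165/2.
n = 34: σ(34) = 54; 54 < 85.
n = 35: σ(35) = 48; 48 < 175/2.
n = 36: σ(36) = 91; 91 ≥ 90.
So n = 36 is the smallest counterexample.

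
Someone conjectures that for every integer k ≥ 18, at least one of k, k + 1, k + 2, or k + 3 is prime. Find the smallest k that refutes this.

We need the least integer k ≥ 18 for which k, k + 1, k + 2, k + 3 are all composite.
k = 18: 19 is prime.
k = 19: 19 is prime.
k = 20: 23 is prime.
k = 21: 23 is prime.
k = 22: 23 is prime.
k = 23: 23 is prime.
k = 24: 24 = 2 × 12; 25 = 5 × 5; 26 = 2 × 13; 27 = 3 × 9 — all composite.

k = 24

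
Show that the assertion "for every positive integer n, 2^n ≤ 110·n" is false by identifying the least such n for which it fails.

n = 11

Check each positive integer n in order until 2^n > 110·n.
For n = 1, 2, 3, 4, 5, 6, 7, 8, 9, 10 the conclusion holds.
n = 11: 2^n = 2048 and 110·n = 1210, so 2048 > 1210.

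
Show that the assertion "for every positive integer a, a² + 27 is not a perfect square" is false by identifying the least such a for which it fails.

A counterexample is any positive integer a such that a² + 27 is a perfect square; we check each in order.
a = 1: 1² + 27 = 28, not a perfect square.
a = 2: 2² + 27 = 31, not a perfect square.
a = 3: 3² + 27 = 36 = 6², a perfect square.
Thus a = 3 disproves the claim, and no smaller a works.

a = 3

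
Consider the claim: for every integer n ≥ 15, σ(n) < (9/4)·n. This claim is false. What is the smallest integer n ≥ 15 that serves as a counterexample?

n = 24

A counterexample is any integer n ≥ 15 such that the claim fails; we check each in order.
The first 9 eligible values, up to n = 23, all satisfy the conclusion.
n = 24: σ(24) = 60; 60 ≥ 54.
So n = 24 is the smallest counterexample.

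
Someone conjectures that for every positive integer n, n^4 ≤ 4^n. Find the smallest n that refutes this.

n = 3

A counterexample is any positive integer n such that n^4 > 4^n; we check each in order.
n = 1: n^4 = 1 and 4^n = 4, so 1 ≤ 4.
n = 2: n^4 = 16 and 4^n = 16, so 16 ≤ 16.
n = 3: n^4 = 81 and 4^n = 64, so 81 > 64.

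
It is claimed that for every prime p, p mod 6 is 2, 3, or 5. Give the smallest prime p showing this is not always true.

p = 7

For p = 2, 3, 5 the conclusion holds.
p = 7: 7 mod 6 = 1 — not in {2, 3, 5}.
So p = 7 is the smallest counterexample.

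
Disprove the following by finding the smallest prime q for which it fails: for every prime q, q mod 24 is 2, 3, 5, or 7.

q = 11

We need the least prime q for which the claim fails.
q = 2: 2 mod 24 = 2.
q = 3: 3 mod 24 = 3.
q = 5: 5 mod 24 = 5.
q = 7: 7 mod 24 = 7.
q = 11: 11 mod 24 = 11 — not in {2, 3, 5, 7}.
Hence q = 11 is a counterexample.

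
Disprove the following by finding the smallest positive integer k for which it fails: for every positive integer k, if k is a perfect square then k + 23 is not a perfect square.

k = 121

A counterexample is any positive integer k such that k is a perfect square but k + 23 is a perfect square; we check each in order.
The first 10 eligible values, up to k = 100, all satisfy the conclusion.
k = 121: 121 = 11² and 121 + 23 = 144 = 12².
Thus k = 121 disproves the claim, and no smaller k works.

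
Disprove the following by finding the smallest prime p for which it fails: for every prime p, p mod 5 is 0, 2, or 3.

Check each prime p in order until the claim fails.
p = 2: 2 mod 5 = 2.
p = 3: 3 mod 5 = 3.
p = 5: 5 mod 5 = 0.
p = 7: 7 mod 5 = 2.
p = 11: 11 mod 5 = 1 — not in {0, 2, 3}.

p = 11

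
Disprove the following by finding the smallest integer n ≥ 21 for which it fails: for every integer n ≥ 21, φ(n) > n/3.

n = 24

Check each integer n ≥ 21 in order until the claim fails.
n = 21: φ(21) = 12 and 21/3 = 7, so φ(21) > 21/3.
n = 22: φ(22) = 10 and 22/3 = 22/3, so φ(22) > 22/3.
n = 23: φ(23) = 22 and 23/3 = 23/3, so φ(23) > 23/3.
n = 24: φ(24) = 8 and 24/3 = 8, so φ(24) ≤ 24/3.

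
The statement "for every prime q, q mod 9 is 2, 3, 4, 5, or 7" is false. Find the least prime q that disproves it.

q = 17

Check each prime q in order until the claim fails.
q = 2: 2 mod 9 = 2.
q = 3: 3 mod 9 = 3.
q = 5: 5 mod 9 = 5.
q = 7: 7 mod 9 = 7.
q = 11: 11 mod 9 = 2.
q = 13: 13 mod 9 = 4.
q = 17: 17 mod 9 = 8 — not in {2, 3, 4, 5, 7}.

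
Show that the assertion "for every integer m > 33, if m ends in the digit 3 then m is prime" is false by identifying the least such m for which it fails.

m = 63

For m = 43, 53 the conclusion holds.
m = 63: 63 ends in 3; 63 = 3 × 21, composite.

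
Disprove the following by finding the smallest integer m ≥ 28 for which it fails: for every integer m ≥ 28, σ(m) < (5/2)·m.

m = 36

Check each integer m ≥ 28 in order until the claim fails.
The first 8 eligible values, up to m = 35, all satisfy the conclusion.
m = 36: σ(36) = 91; 91 ≥ 90.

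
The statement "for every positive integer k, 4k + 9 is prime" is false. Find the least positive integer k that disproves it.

For k = 1, 2 the conclusion holds.
k = 3: 4k + 9 = 21 = 3 × 7, composite.
Hence k = 3 is a counterexample.

k = 3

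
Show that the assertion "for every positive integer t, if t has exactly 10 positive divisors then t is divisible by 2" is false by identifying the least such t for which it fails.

The first 9 eligible values, up to t = 368, all satisfy the conclusion.
t = 405: τ(405) = 10; 405 mod 2 = 1.

t = 405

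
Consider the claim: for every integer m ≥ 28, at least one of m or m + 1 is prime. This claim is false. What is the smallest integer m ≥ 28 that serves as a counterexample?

A counterexample is any integer m ≥ 28 such that m, m + 1 are both composite; we check each in order.
m = 28: 29 is prime.
m = 29: 29 is prime.
m = 30: 31 is prime.
m = 31: 31 is prime.
m = 32: 32 = 2 × 16; 33 = 3 × 11 — both composite.
Thus m = 32 disproves the claim, and no smaller m works.

m = 32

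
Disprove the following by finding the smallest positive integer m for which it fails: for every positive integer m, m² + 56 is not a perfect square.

m = 5

We need the least positive integer m for which m² + 56 is a perfect square.
For m = 1, 2, 3, 4 the conclusion holds.
m = 5: 5² + 56 = 81 = 9², a perfect square.
Hence m = 5 is a counterexample.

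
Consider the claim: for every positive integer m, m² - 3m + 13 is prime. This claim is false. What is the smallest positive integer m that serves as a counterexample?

m = 12

We need the least positive integer m for which m² - 3m + 13 is not prime.
The first 11 eligible values, up to m = 11, all satisfy the conclusion.
m = 12: m² - 3m + 13 = 121 = 11 × 11, composite.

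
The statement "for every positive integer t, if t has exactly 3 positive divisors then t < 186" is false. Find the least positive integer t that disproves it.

t = 289

Check each positive integer t in order until t has exactly 3 positive divisors but the claim fails.
The first 6 eligible values, up to t = 169, all satisfy the conclusion.
t = 289: τ(289) = 3; 289 ≥ 186.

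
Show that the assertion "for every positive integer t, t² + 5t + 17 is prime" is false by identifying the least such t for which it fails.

t = 8

Check each positive integer t in order until t² + 5t + 17 is not prime.
The first 7 eligible values, up to t = 7, all satisfy the conclusion.
t = 8: t² + 5t + 17 = 121 = 11 × 11, composite.
So t = 8 is the smallest counterexample.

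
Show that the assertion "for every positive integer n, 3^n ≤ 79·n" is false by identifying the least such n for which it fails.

n = 6

For n = 1, 2, 3, 4, 5 the conclusion holds.
n = 6: 3^n = 729 and 79·n = 474, so 729 > 474.
Hence n = 6 is a counterexample.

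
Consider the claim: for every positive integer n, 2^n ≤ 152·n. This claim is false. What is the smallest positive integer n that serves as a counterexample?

We need the least positive integer n for which 2^n > 152·n.
For n = 1, 2, 3, 4, 5, 6, 7, 8, 9, 10 the conclusion holds.
n = 11: 2^n = 2048 and 152·n = 1672, so 2048 > 1672.
Thus n = 11 disproves the claim, and no smaller n works.

n = 11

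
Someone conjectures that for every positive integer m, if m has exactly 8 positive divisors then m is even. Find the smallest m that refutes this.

m = 105

A counterexample is any positive integer m such that m has exactly 8 positive divisors but m is odd; we check each in order.
For m = 24, 30, 40, 42, …, 88, 102, 104 the conclusion holds.
m = 105: divisors of 105: 1, 3, 5, 7, 15, 21, 35, 105; 105 is odd.
Hence m = 105 is a counterexample.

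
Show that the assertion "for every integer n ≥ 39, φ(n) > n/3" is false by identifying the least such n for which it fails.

n = 42

A counterexample is any integer n ≥ 39 such that the claim fails; we check each in order.
n = 39: φ(39) = 24 and 39/3 = 13, so φ(39) > 39/3.
n = 40: φ(40) = 16 and 40/3 = 40/3, so φ(40) > 40/3.
n = 41: φ(41) = 40 and 41/3 = 41/3, so φ(41) > 41/3.
n = 42: φ(42) = 12 and 42/3 = 14, so φ(42) ≤ 42/3.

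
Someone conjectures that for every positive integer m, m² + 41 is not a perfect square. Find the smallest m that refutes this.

A counterexample is any positive integer m such that m² + 41 is a perfect square; we check each in order.
For m = 1, 2, 3, 4, …, 17, 18, 19 the conclusion holds.
m = 20: 20² + 41 = 441 = 21², a perfect square.

m = 20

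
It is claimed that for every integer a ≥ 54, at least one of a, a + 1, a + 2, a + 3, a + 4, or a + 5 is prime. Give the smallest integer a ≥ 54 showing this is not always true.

We need the least integer a ≥ 54 for which a, a + 1, a + 2, a + 3, a + 4, a + 5 are all composite.
For a = 54, 55, 56, 57, …, 87, 88, 89 the conclusion holds.
a = 90: 90 = 2 × 45; 91 = 7 × 13; 92 = 2 × 46; 93 = 3 × 31; 94 = 2 × 47; 95 = 5 × 19 — all composite.
Thus a = 90 disproves the claim, and no smaller a works.

a = 90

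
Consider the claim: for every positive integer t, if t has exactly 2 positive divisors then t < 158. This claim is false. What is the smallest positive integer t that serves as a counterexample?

t = 163

We need the least positive integer t for which t has exactly 2 positive divisors but the claim fails.
For t = 2, 3, 5, 7, …, 149, 151, 157 the conclusion holds.
t = 163: τ(163) = 2; 163 ≥ 158.
So t = 163 is the smallest counterexample.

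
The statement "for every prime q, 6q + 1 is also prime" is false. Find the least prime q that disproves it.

The first 7 eligible values, up to q = 17, all satisfy the conclusion.
q = 19: 6q + 1 = 115 = 5 × 23, not prime.
So q = 19 is the smallest counterexample.

q = 19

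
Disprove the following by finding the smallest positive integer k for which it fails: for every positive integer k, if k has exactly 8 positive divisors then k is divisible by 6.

A counterexample is any positive integer k such that k has exactly 8 positive divisors but k is not divisible by 6; we check each in order.
k = 24: τ(24) = 8; 24 mod 6 = 0.
k = 30: τ(30) = 8; 30 mod 6 = 0.
k = 40: τ(40) = 8; 40 mod 6 = 4.

k = 40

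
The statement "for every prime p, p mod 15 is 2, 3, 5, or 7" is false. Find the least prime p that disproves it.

p = 11

We need the least prime p for which the claim fails.
For p = 2, 3, 5, 7 the conclusion holds.
p = 11: 11 mod 15 = 11 — not in {2, 3, 5, 7}.
So p = 11 is the smallest counterexample.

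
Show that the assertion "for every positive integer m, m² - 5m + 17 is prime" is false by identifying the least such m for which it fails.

A counterexample is any positive integer m such that m² - 5m + 17 is not prime; we check each in order.
The first 12 eligible values, up to m = 12, all satisfy the conclusion.
m = 13: m² - 5m + 17 = 121 = 11 × 11, composite.
Thus m = 13 disproves the claim, and no smaller m works.

m = 13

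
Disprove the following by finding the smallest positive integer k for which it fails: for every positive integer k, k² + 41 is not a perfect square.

A counterexample is any positive integer k such that k² + 41 is a perfect square; we check each in order.
The first 19 eligible values, up to k = 19, all satisfy the conclusion.
k = 20: 20² + 41 = 441 = 21², a perfect square.
Thus k = 20 disproves the claim, and no smaller k works.

k = 20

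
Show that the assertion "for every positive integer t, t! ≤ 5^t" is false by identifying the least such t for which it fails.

t = 12

For t = 1, 2, 3, 4, …, 9, 10, 11 the conclusion holds.
t = 12: t! = 479001600 and 5^t = 244140625, so 479001600 > 244140625.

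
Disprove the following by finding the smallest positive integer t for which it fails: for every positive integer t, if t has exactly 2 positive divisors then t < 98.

t = 101

The first 25 eligible values, up to t = 97, all satisfy the conclusion.
t = 101: τ(101) = 2; 101 ≥ 98.
Thus t = 101 disproves the claim, and no smaller t works.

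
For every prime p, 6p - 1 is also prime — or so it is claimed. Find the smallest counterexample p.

p = 11

Check each prime p in order until 6p - 1 is not prime.
For p = 2, 3, 5, 7 the conclusion holds.
p = 11: 6p - 1 = 65 = 5 × 13, not prime.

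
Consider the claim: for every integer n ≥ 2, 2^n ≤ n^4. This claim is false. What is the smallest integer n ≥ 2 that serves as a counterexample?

n = 17

Check each integer n ≥ 2 in order until 2^n > n^4.
The first 15 eligible values, up to n = 16, all satisfy the conclusion.
n = 17: 2^n = 131072 and n^4 = 83521, so 131072 > 83521.
So n = 17 is the smallest counterexample.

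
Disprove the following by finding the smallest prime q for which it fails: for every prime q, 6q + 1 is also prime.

q = 19

A counterexample is any prime q such that 6q + 1 is not prime; we check each in order.
q = 2: 6q + 1 = 13, prime.
q = 3: 6q + 1 = 19, prime.
q = 5: 6q + 1 = 31, prime.
q = 7: 6q + 1 = 43, prime.
q = 11: 6q + 1 = 67, prime.
q = 13: 6q + 1 = 79, prime.
q = 17: 6q + 1 = 103, prime.
q = 19: 6q + 1 = 115 = 5 × 23, not prime.
Thus q = 19 disproves the claim, and no smaller q works.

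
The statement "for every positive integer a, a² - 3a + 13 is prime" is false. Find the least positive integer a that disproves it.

A counterexample is any positive integer a such that a² - 3a + 13 is not prime; we check each in order.
The first 11 eligible values, up to a = 11, all satisfy the conclusion.
a = 12: a² - 3a + 13 = 121 = 11 × 11, composite.
Hence a = 12 is a counterexample.

a = 12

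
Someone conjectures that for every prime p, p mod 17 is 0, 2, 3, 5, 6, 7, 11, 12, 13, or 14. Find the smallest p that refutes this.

A counterexample is any prime p such that the claim fails; we check each in order.
For p = 2, 3, 5, 7, …, 31, 37, 41 the conclusion holds.
p = 43: 43 mod 17 = 9 — not in {0, 2, 3, 5, 6, 7, 11, 12, 13, 14}.
Hence p = 43 is a counterexample.

p = 43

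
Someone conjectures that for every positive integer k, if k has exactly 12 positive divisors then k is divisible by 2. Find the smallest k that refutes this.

k = 315

The first 24 eligible values, up to k = 308, all satisfy the conclusion.
k = 315: τ(315) = 12; 315 mod 2 = 1.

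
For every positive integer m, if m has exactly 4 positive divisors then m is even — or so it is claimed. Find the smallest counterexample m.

A counterexample is any positive integer m such that m has exactly 4 positive divisors but m is odd; we check each in order.
For m = 6, 8, 10, 14 the conclusion holds.
m = 15: divisors of 15: 1, 3, 5, 15; 15 is odd.

m = 15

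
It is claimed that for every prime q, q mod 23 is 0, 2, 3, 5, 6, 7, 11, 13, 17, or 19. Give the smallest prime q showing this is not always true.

We need the least prime q for which the claim fails.
For q = 2, 3, 5, 7, 11, 13, 17, 19, 23, 29 the conclusion holds.
q = 31: 31 mod 23 = 8 — not in {0, 2, 3, 5, 6, 7, 11, 13, 17, 19}.

q = 31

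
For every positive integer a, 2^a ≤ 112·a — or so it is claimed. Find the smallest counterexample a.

a = 11

We need the least positive integer a for which 2^a > 112·a.
The first 10 eligible values, up to a = 10, all satisfy the conclusion.
a = 11: 2^a = 2048 and 112·a = 1232, so 2048 > 1232.
Thus a = 11 disproves the claim, and no smaller a works.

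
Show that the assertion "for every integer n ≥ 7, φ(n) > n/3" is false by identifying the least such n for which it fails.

The first 5 eligible values, up to n = 11, all satisfy the conclusion.
n = 12: φ(12) = 4 and 12/3 = 4, so φ(12) ≤ 12/3.
So n = 12 is the smallest counterexample.

n = 12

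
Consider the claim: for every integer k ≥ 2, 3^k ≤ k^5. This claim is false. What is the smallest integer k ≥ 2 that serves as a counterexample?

k = 11

Check each integer k ≥ 2 in order until 3^k > k^5.
For k = 2, 3, 4, 5, 6, 7, 8, 9, 10 the conclusion holds.
k = 11: 3^k = 177147 and k^5 = 161051, so 177147 > 161051.
Hence k = 11 is a counterexample.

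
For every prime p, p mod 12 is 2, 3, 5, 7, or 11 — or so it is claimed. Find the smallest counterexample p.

Check each prime p in order until the claim fails.
p = 2: 2 mod 12 = 2.
p = 3: 3 mod 12 = 3.
p = 5: 5 mod 12 = 5.
p = 7: 7 mod 12 = 7.
p = 11: 11 mod 12 = 11.
p = 13: 13 mod 12 = 1 — not in {2, 3, 5, 7, 11}.
Hence p = 13 is a counterexample.

p = 13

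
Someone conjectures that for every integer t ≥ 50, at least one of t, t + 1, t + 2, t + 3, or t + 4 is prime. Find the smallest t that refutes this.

t = 54

Check each integer t ≥ 50 in order until t, t + 1, t + 2, t + 3, t + 4 are all composite.
The first 4 eligible values, up to t = 53, all satisfy the conclusion.
t = 54: 54 = 2 × 27; 55 = 5 × 11; 56 = 2 × 28; 57 = 3 × 19; 58 = 2 × 29 — all composite.
Thus t = 54 disproves the claim, and no smaller t works.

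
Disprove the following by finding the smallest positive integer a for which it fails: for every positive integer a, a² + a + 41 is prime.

A counterexample is any positive integer a such that a² + a + 41 is not prime; we check each in order.
For a = 1, 2, 3, 4, …, 37, 38, 39 the conclusion holds.
a = 40: a² + a + 41 = 1681 = 41 × 41, composite.
Hence a = 40 is a counterexample.

a = 40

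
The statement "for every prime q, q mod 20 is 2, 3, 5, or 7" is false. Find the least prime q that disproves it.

q = 11

We need the least prime q for which the claim fails.
The first 4 eligible values, up to q = 7, all satisfy the conclusion.
q = 11: 11 mod 20 = 11 — not in {2, 3, 5, 7}.
So q = 11 is the smallest counterexample.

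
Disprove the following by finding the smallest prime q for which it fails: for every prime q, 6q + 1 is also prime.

q = 19

A counterexample is any prime q such that 6q + 1 is not prime; we check each in order.
For q = 2, 3, 5, 7, 11, 13, 17 the conclusion holds.
q = 19: 6q + 1 = 115 = 5 × 23, not prime.
Thus q = 19 disproves the claim, and no smaller q works.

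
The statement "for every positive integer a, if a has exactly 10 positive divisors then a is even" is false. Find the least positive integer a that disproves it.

We need the least positive integer a for which a has exactly 10 positive divisors but a is odd.
For a = 48, 80, 112, 162, 176, 208, 272, 304, 368 the conclusion holds.
a = 405: divisors of 405: 10 divisors; 405 is odd.
Thus a = 405 disproves the claim, and no smaller a works.

a = 405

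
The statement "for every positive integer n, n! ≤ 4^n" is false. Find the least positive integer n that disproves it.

n = 9

We need the least positive integer n for which n! > 4^n.
The first 8 eligible values, up to n = 8, all satisfy the conclusion.
n = 9: n! = 362880 and 4^n = 262144, so 362880 > 262144.
Thus n = 9 disproves the claim, and no smaller n works.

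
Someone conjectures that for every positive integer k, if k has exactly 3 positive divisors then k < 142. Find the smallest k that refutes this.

k = 169

k = 4: τ(4) = 3; 4 < 142.
k = 9: τ(9) = 3; 9 < 142.
k = 25: τ(25) = 3; 25 < 142.
k = 49: τ(49) = 3; 49 < 142.
k = 121: τ(121) = 3; 121 < 142.
k = 169: τ(169) = 3; 169 ≥ 142.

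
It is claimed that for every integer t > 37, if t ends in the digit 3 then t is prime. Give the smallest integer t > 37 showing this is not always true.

t = 63

For t = 43, 53 the conclusion holds.
t = 63: 63 ends in 3; 63 = 3 × 21, composite.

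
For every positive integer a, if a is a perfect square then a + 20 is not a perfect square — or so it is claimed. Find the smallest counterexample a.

Check each positive integer a in order until a is a perfect square but a + 20 is a perfect square.
For a = 1, 4, 9 the conclusion holds.
a = 16: 16 = 4² and 16 + 20 = 36 = 6².

a = 16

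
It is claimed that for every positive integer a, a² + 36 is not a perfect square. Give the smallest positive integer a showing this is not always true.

a = 8

The first 7 eligible values, up to a = 7, all satisfy the conclusion.
a = 8: 8² + 36 = 100 = 10², a perfect square.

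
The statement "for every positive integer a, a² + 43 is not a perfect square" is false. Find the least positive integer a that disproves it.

Check each positive integer a in order until a² + 43 is a perfect square.
The first 20 eligible values, up to a = 20, all satisfy the conclusion.
a = 21: 21² + 43 = 484 = 22², a perfect square.
Hence a = 21 is a counterexample.

a = 21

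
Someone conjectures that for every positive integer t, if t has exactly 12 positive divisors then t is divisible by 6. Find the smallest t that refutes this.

t = 60: τ(60) = 12; 60 mod 6 = 0.
t = 72: τ(72) = 12; 72 mod 6 = 0.
t = 84: τ(84) = 12; 84 mod 6 = 0.
t = 90: τ(90) = 12; 90 mod 6 = 0.
t = 96: τ(96) = 12; 96 mod 6 = 0.
t = 108: τ(108) = 12; 108 mod 6 = 0.
t = 126: τ(126) = 12; 126 mod 6 = 0.
t = 132: τ(132) = 12; 132 mod 6 = 0.
t = 140: τ(140) = 12; 140 mod 6 = 2.

t = 140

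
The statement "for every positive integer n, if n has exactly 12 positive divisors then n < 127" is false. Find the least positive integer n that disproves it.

n = 132

Check each positive integer n in order until n has exactly 12 positive divisors but the claim fails.
For n = 60, 72, 84, 90, 96, 108, 126 the conclusion holds.
n = 132: τ(132) = 12; 132 ≥ 127.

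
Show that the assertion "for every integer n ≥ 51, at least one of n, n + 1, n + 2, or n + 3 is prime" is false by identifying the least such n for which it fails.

n = 51: 53 is prime.
n = 52: 53 is prime.
n = 53: 53 is prime.
n = 54: 54 = 2 × 27; 55 = 5 × 11; 56 = 2 × 28; 57 = 3 × 19 — all composite.
Thus n = 54 disproves the claim, and no smaller n works.

n = 54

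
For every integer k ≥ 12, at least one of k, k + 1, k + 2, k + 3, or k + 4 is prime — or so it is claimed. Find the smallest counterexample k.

We need the least integer k ≥ 12 for which k, k + 1, k + 2, k + 3, k + 4 are all composite.
For k = 12, 13, 14, 15, …, 21, 22, 23 the conclusion holds.
k = 24: 24 = 2 × 12; 25 = 5 × 5; 26 = 2 × 13; 27 = 3 × 9; 28 = 2 × 14 — all composite.
Hence k = 24 is a counterexample.

k = 24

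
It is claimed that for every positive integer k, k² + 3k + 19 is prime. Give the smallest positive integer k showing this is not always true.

Check each positive integer k in order until k² + 3k + 19 is not prime.
For k = 1, 2, 3, 4, …, 12, 13, 14 the conclusion holds.
k = 15: k² + 3k + 19 = 289 = 17 × 17, composite.
Thus k = 15 disproves the claim, and no smaller k works.

k = 15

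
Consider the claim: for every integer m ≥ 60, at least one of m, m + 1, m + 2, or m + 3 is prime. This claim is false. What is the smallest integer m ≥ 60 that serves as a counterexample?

m = 62

We need the least integer m ≥ 60 for which m, m + 1, m + 2, m + 3 are all composite.
m = 60: 61 is prime.
m = 61: 61 is prime.
m = 62: 62 = 2 × 31; 63 = 3 × 21; 64 = 2 × 32; 65 = 5 × 13 — all composite.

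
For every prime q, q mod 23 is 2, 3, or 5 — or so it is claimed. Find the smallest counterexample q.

We need the least prime q for which the claim fails.
For q = 2, 3, 5 the conclusion holds.
q = 7: 7 mod 23 = 7 — not in {2, 3, 5}.
Hence q = 7 is a counterexample.

q = 7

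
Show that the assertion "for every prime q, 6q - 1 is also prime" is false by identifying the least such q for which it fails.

q = 11

Check each prime q in order until 6q - 1 is not prime.
q = 2: 6q - 1 = 11, prime.
q = 3: 6q - 1 = 17, prime.
q = 5: 6q - 1 = 29, prime.
q = 7: 6q - 1 = 41, prime.
q = 11: 6q - 1 = 65 = 5 × 13, not prime.
Hence q = 11 is a counterexample.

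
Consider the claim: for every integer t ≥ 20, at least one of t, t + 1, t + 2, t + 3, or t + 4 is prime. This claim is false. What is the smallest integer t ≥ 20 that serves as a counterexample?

The first 4 eligible values, up to t = 23, all satisfy the conclusion.
t = 24: 24 = 2 × 12; 25 = 5 × 5; 26 = 2 × 13; 27 = 3 × 9; 28 = 2 × 14 — all composite.
Thus t = 24 disproves the claim, and no smaller t works.

t = 24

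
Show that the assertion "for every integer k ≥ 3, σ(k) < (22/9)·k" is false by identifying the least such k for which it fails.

We need the least integer k ≥ 3 for which the claim fails.
For k = 3, 4, 5, 6, …, 21, 22, 23 the conclusion holds.
k = 24: σ(24) = 60; 60 ≥ 176/3.
Thus k = 24 disproves the claim, and no smaller k works.

k = 24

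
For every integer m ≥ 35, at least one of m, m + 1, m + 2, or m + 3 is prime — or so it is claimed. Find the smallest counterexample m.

m = 48

For m = 35, 36, 37, 38, …, 45, 46, 47 the conclusion holds.
m = 48: 48 = 2 × 24; 49 = 7 × 7; 50 = 2 × 25; 51 = 3 × 17 — all composite.
Thus m = 48 disproves the claim, and no smaller m works.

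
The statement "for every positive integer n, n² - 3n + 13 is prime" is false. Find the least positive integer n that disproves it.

n = 12

The first 11 eligible values, up to n = 11, all satisfy the conclusion.
n = 12: n² - 3n + 13 = 121 = 11 × 11, composite.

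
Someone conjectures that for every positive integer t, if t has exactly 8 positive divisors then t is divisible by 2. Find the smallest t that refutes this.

Check each positive integer t in order until t has exactly 8 positive divisors but t is not divisible by 2.
For t = 24, 30, 40, 42, …, 88, 102, 104 the conclusion holds.
t = 105: τ(105) = 8; 105 mod 2 = 1.

t = 105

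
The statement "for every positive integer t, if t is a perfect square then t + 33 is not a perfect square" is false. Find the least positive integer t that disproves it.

t = 16

We need the least positive integer t for which t is a perfect square but t + 33 is a perfect square.
For t = 1, 4, 9 the conclusion holds.
t = 16: 16 = 4² and 16 + 33 = 49 = 7².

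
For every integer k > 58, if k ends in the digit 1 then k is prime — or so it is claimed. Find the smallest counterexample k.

k = 81

Check each integer k > 58 in order until k ends in the digit 1 but k is not prime.
k = 61: 61 ends in 1 and is prime.
k = 71: 71 ends in 1 and is prime.
k = 81: 81 ends in 1; 81 = 3 × 27, composite.
So k = 81 is the smallest counterexample.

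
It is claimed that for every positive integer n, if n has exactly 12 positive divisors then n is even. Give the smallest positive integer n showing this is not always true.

For n = 60, 72, 84, 90, …, 294, 306, 308 the conclusion holds.
n = 315: divisors of 315: 12 divisors; 315 is odd.
So n = 315 is the smallest counterexample.

n = 315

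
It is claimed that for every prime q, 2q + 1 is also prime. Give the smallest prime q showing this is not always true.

Check each prime q in order until 2q + 1 is not prime.
q = 2: 2q + 1 = 5, prime.
q = 3: 2q + 1 = 7, prime.
q = 5: 2q + 1 = 11, prime.
q = 7: 2q + 1 = 15 = 3 × 5, not prime.
So q = 7 is the smallest counterexample.

q = 7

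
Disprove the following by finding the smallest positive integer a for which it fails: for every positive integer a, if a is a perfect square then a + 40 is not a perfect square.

Check each positive integer a in order until a is a perfect square but a + 40 is a perfect square.
For a = 1, 4 the conclusion holds.
a = 9: 9 = 3² and 9 + 40 = 49 = 7².
Thus a = 9 disproves the claim, and no smaller a works.

a = 9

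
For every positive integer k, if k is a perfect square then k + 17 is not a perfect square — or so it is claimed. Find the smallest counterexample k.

k = 64

A counterexample is any positive integer k such that k is a perfect square but k + 17 is a perfect square; we check each in order.
The first 7 eligible values, up to k = 49, all satisfy the conclusion.
k = 64: 64 = 8² and 64 + 17 = 81 = 9².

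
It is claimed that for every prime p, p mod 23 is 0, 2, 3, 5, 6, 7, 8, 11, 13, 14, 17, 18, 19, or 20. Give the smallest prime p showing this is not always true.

p = 47

For p = 2, 3, 5, 7, …, 37, 41, 43 the conclusion holds.
p = 47: 47 mod 23 = 1 — not in {0, 2, 3, 5, 6, 7, 8, 11, 13, 14, 17, 18, 19, 20}.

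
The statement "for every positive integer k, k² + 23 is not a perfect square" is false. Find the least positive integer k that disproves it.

We need the least positive integer k for which k² + 23 is a perfect square.
For k = 1, 2, 3, 4, 5, 6, 7, 8, 9, 10 the conclusion holds.
k = 11: 11² + 23 = 144 = 12², a perfect square.
Hence k = 11 is a counterexample.

k = 11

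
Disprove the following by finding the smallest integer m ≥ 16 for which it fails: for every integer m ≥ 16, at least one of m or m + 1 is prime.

m = 20

For m = 16, 17, 18, 19 the conclusion holds.
m = 20: 20 = 2 × 10; 21 = 3 × 7 — both composite.
Thus m = 20 disproves the claim, and no smaller m works.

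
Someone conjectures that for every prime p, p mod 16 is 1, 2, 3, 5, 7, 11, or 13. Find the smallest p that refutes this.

p = 31

Check each prime p in order until the claim fails.
For p = 2, 3, 5, 7, 11, 13, 17, 19, 23, 29 the conclusion holds.
p = 31: 31 mod 16 = 15 — not in {1, 2, 3, 5, 7, 11, 13}.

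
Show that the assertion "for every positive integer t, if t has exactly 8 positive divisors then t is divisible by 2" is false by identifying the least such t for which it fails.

We need the least positive integer t for which t has exactly 8 positive divisors but t is not divisible by 2.
The first 12 eligible values, up to t = 104, all satisfy the conclusion.
t = 105: τ(105) = 8; 105 mod 2 = 1.

t = 105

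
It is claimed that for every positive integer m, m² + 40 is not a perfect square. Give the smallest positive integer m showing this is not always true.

m = 3

Check each positive integer m in order until m² + 40 is a perfect square.
For m = 1, 2 the conclusion holds.
m = 3: 3² + 40 = 49 = 7², a perfect square.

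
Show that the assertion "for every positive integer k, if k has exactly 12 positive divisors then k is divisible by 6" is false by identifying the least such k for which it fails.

k = 140

A counterexample is any positive integer k such that k has exactly 12 positive divisors but k is not divisible by 6; we check each in order.
The first 8 eligible values, up to k = 132, all satisfy the conclusion.
k = 140: τ(140) = 12; 140 mod 6 = 2.
Thus k = 140 disproves the claim, and no smaller k works.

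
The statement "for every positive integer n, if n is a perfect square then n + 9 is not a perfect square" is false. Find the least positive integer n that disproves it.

n = 16

For n = 1, 4, 9 the conclusion holds.
n = 16: 16 = 4² and 16 + 9 = 25 = 5².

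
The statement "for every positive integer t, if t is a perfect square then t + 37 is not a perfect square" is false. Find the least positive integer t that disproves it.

t = 324

A counterexample is any positive integer t such that t is a perfect square but t + 37 is a perfect square; we check each in order.
For t = 1, 4, 9, 16, …, 225, 256, 289 the conclusion holds.
t = 324: 324 = 18² and 324 + 37 = 361 = 19².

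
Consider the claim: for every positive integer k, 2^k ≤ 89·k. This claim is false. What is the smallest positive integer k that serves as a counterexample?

Check each positive integer k in order until 2^k > 89·k.
The first 9 eligible values, up to k = 9, all satisfy the conclusion.
k = 10: 2^k = 1024 and 89·k = 890, so 1024 > 890.

k = 10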